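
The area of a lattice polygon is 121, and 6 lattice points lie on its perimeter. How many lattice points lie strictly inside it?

From Pick's theorem, I = A − B/2 + 1 = 121 − 6/2 + 1 = 119.

119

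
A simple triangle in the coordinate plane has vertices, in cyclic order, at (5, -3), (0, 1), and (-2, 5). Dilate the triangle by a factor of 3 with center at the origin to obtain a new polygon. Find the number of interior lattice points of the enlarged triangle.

By the shoelace formula, twice the signed area is |[5·1 − 0·(-3)] + [0·5 − (-2)·1] + [(-2)·(-3) − 5·5]| = 12, so the area is 6.
The number of boundary lattice points is Σ gcd(|Δx|,|Δy|) = gcd(5,4) + gcd(2,4) + gcd(7,8) = 1+2+1 = 4.
Scaling by 3 multiplies the area by 3² = 9 (so the new area is 54) and multiplies the boundary lattice-point count by 3, giving 12.
By Pick's theorem, the interior count of the dilated polygon is 54 − 12/2 + 1 = 49.

49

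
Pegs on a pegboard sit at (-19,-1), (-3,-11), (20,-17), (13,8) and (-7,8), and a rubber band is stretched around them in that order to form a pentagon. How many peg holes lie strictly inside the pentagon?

576

By the shoelace formula, twice the signed area is |[(-19)·(-11) − (-3)·(-1)] + [(-3)·(-17) − 20·(-11)] + [20·8 − 13·(-17)] + [13·8 − (-7)·8] + [(-7)·(-1) − (-19)·8]| = 1177, so the area is 588.5.
Summing gcd(|Δx|,|Δy|) over the edges gives the boundary count: gcd(16,10) + gcd(23,6) + gcd(7,25) + gcd(20,0) + gcd(12,9) = 2+1+1+20+3 = 27.
Pick's theorem gives I = A − B/2 + 1 = 588.5 − 27/2 + 1 = 576.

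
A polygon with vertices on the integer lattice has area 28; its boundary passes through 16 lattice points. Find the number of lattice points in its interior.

Pick's theorem A = I + B/2 − 1 rearranges to I = A − B/2 + 1 = 28 − 16/2 + 1 = 21.

21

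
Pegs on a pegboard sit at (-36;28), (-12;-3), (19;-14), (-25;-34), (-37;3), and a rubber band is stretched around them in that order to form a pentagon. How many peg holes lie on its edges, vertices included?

8

Along each edge there are gcd(|Δx|,|Δy|)+1 lattice points, so counting each shared vertex once the boundary has gcd(24,31) + gcd(31,11) + gcd(44,20) + gcd(12,37) + gcd(1,25) = 1+1+4+1+1 = 8.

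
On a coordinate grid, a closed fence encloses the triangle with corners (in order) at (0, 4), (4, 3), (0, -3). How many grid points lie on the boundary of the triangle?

Along each edge there are gcd(|Δx|,|Δy|)+1 lattice points, so counting each shared vertex once the boundary has gcd(4,1) + gcd(4,6) + gcd(0,7) = 1+2+7 = 10.

10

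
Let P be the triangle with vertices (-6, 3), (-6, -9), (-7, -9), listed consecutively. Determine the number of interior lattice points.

Using the shoelace formula, 2A = |((-6)·(-9) − (-6)·3) + ((-6)·(-9) − (-7)·(-9)) + ((-7)·3 − (-6)·(-9))| = 12, so the area is 6.
Summing gcd(|Δx|,|Δy|) over the edges gives the boundary count: gcd(0,12) + gcd(1,0) + gcd(1,12) = 12+1+1 = 14.
By Pick's theorem A = I + B/2 − 1, so I = 6 − 14/2 + 1 = 0.

0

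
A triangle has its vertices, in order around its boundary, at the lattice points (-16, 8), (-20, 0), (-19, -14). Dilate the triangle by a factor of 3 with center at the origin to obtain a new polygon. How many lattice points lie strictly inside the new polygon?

280

By the shoelace formula, twice the signed area is |((-16)·0 − (-20)·8) + ((-20)·(-14) − (-19)·0) + ((-19)·8 − (-16)·(-14))| = 64, so the area is 32.
The number of boundary lattice points is Σ gcd(|Δx|,|Δy|) = gcd(4,8) + gcd(1,14) + gcd(3,22) = 4+1+1 = 6.
Scaling by 3 multiplies the area by 3² = 9 (so the new area is 288) and multiplies the boundary lattice-point count by 3, giving 18.
By Pick's theorem, the interior count of the dilated polygon is 288 − 18/2 + 1 = 280.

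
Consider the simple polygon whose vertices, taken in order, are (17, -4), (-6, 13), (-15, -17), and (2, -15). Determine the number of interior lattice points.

498

By the shoelace formula, twice the signed area is |[17·13 − (-6)·(-4)] + [(-6)·(-17) − (-15)·13] + [(-15)·(-15) − 2·(-17)] + [2·(-4) − 17·(-15)]| = 1000, so the area is 500.
The number of boundary lattice points is Σ gcd(|Δx|,|Δy|) = gcd(23,17) + gcd(9,30) + gcd(17,2) + gcd(15,11) = 1+3+1+1 = 6.
By Pick's theorem A = I + B/2 − 1, so I = 500 − 6/2 + 1 = 498.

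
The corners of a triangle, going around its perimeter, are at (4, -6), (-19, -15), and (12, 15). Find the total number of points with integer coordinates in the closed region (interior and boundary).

208

By the shoelace formula, twice the signed area is |[4·(-15) − (-19)·(-6)] + [(-19)·15 − 12·(-15)] + [12·(-6) − 4·15]| = 411, so the area is 411/2.
Summing gcd(|Δx|,|Δy|) over the edges gives the boundary count: gcd(23,9) + gcd(31,30) + gcd(8,21) = 1+1+1 = 3.
Pick's theorem gives I = A − B/2 + 1 = 411/2 − 3/2 + 1 = 205, so the closed region contains I + B = 205 + 3 = 208 lattice points.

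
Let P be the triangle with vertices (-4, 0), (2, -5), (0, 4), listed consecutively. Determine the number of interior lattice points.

20

By the shoelace formula, twice the signed area is |[(-4)·(-5) − 2·0] + [2·4 − 0·(-5)] + [0·0 − (-4)·4]| = 44, so the area is 22.
The number of boundary lattice points is Σ gcd(|Δx|,|Δy|) = gcd(6,5) + gcd(2,9) + gcd(4,4) = 1+1+4 = 6.
Pick's theorem gives I = A − B/2 + 1 = 22 − 6/2 + 1 = 20.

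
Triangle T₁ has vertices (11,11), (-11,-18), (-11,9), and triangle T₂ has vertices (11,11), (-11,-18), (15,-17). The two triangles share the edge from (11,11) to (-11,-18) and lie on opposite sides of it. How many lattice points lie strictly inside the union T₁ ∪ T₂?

The union is the simple quadrilateral with vertices (11,11), (-11,9), (-11,-18), (15,-17) in order.
The shoelace formula gives twice the area as |(11·9 − (-11)·11) + ((-11)·(-18) − (-11)·9) + ((-11)·(-17) − 15·(-18)) + (15·11 − 11·(-17))| = 1326, so the area is 663.
Along each edge there are gcd(|Δx|,|Δy|)+1 lattice points, so counting each shared vertex once the boundary has gcd(22,2) + gcd(0,27) + gcd(26,1) + gcd(4,28) = 2+27+1+4 = 34.
By Pick's theorem I = A − B/2 + 1 = 663 − 34/2 + 1 = 647.

647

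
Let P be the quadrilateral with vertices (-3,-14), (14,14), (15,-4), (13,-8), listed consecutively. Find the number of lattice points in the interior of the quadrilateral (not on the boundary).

191

Using the shoelace formula, 2A = |[(-3)·14 − 14·(-14)] + [14·(-4) − 15·14] + [15·(-8) − 13·(-4)] + [13·(-14) − (-3)·(-8)]| = 386, so the area is 193.
Along each edge there are gcd(|Δx|,|Δy|)+1 lattice points, so counting each shared vertex once the boundary has gcd(17,28) + gcd(1,18) + gcd(2,4) + gcd(16,6) = 1+1+2+2 = 6.
By Pick's theorem A = I + B/2 − 1, so I = 193 − 6/2 + 1 = 191.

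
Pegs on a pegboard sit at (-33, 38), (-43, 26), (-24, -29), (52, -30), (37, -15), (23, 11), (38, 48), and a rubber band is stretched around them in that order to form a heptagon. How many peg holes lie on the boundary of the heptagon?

23

The number of boundary lattice points is Σ gcd(|Δx|,|Δy|) = gcd(10,12) + gcd(19,55) + gcd(76,1) + gcd(15,15) + gcd(14,26) + gcd(15,37) + gcd(71,10) = 2+1+1+15+2+1+1 = 23.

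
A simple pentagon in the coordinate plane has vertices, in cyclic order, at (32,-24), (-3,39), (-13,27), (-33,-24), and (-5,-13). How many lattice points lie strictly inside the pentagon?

Using the shoelace formula, 2A = |(32·39 − (-3)·(-24)) + ((-3)·27 − (-13)·39) + ((-13)·(-24) − (-33)·27) + ((-33)·(-13) − (-5)·(-24)) + ((-5)·(-24) − 32·(-13))| = 3650, so the area is 1825.
Along each edge there are gcd(|Δx|,|Δy|)+1 lattice points, so counting each shared vertex once the boundary has gcd(35,63) + gcd(10,12) + gcd(20,51) + gcd(28,11) + gcd(37,11) = 7+2+1+1+1 = 12.
By Pick's theorem A = I + B/2 − 1, so I = 1825 − 12/2 + 1 = 1820.

1820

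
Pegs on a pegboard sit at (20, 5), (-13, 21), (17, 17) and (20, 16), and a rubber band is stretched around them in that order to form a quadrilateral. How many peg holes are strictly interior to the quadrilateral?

Using the shoelace formula, 2A = |(20·21 − (-13)·5) + ((-13)·17 − 17·21) + (17·16 − 20·17) + (20·5 − 20·16)| = 381, so the area is 190.5.
Along each edge there are gcd(|Δx|,|Δy|)+1 lattice points, so counting each shared vertex once the boundary has gcd(33,16) + gcd(30,4) + gcd(3,1) + gcd(0,11) = 1+2+1+11 = 15.
By Pick's theorem A = I + B/2 − 1, so I = 190.5 − 15/2 + 1 = 184.

184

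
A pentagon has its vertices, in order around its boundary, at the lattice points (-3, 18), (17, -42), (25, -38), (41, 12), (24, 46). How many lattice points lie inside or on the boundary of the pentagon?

Using the shoelace formula, 2A = |((-3)·(-42) − 17·18) + (17·(-38) − 25·(-42)) + (25·12 − 41·(-38)) + (41·46 − 24·12) + (24·18 − (-3)·46)| = 4250, so the area is 2125.
The number of boundary lattice points is Σ gcd(|Δx|,|Δy|) = gcd(20,60) + gcd(8,4) + gcd(16,50) + gcd(17,34) + gcd(27,28) = 20+4+2+17+1 = 44.
Pick's theorem gives I = A − B/2 + 1 = 2125 − 44/2 + 1 = 2104, so the closed region contains I + B = 2104 + 44 = 2148 lattice points.

2148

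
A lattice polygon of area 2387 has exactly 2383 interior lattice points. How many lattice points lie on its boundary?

10

Pick's theorem gives A = I + B/2 − 1, so B = 2(A − I + 1) = 2(2387 − 2383 + 1) = 10.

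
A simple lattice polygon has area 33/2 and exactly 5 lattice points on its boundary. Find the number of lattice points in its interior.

15

Pick's theorem A = I + B/2 − 1 rearranges to I = A − B/2 + 1 = 33/2 − 5/2 + 1 = 15.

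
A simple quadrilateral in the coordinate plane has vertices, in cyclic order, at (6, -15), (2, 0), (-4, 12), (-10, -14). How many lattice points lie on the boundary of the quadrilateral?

10

Along each edge there are gcd(|Δx|,|Δy|)+1 lattice points, so counting each shared vertex once the boundary has gcd(4,15) + gcd(6,12) + gcd(6,26) + gcd(16,1) = 1+6+2+1 = 10.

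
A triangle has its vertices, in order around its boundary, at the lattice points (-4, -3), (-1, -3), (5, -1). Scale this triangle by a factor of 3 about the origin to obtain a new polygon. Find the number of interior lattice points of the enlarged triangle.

19

The shoelace formula gives twice the area as |[(-4)·(-3) − (-1)·(-3)] + [(-1)·(-1) − 5·(-3)] + [5·(-3) − (-4)·(-1)]| = 6, so the area is 3.
Along each edge there are gcd(|Δx|,|Δy|)+1 lattice points, so counting each shared vertex once the boundary has gcd(3,0) + gcd(6,2) + gcd(9,2) = 3+2+1 = 6.
Scaling by 3 multiplies the area by 3² = 9 (so the new area is 27) and multiplies the boundary lattice-point count by 3, giving 18.
By Pick's theorem, the interior count of the dilated polygon is 27 − 18/2 + 1 = 19.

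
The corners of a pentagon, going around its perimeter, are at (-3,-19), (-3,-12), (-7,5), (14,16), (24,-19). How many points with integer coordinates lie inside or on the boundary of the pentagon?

By the shoelace formula, twice the signed area is |[(-3)·(-12) − (-3)·(-19)] + [(-3)·5 − (-7)·(-12)] + [(-7)·16 − 14·5] + [14·(-19) − 24·16] + [24·(-19) − (-3)·(-19)]| = 1465, so the area is 1465/2.
Summing gcd(|Δx|,|Δy|) over the edges gives the boundary count: gcd(0,7) + gcd(4,17) + gcd(21,11) + gcd(10,35) + gcd(27,0) = 7+1+1+5+27 = 41.
Pick's theorem gives I = A − B/2 + 1 = 1465/2 − 41/2 + 1 = 713, so the closed region contains I + B = 713 + 41 = 754 lattice points.

754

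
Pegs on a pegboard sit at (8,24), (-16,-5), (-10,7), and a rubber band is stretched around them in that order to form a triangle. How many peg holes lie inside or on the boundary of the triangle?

By the shoelace formula, twice the signed area is |(8·(-5) − (-16)·24) + ((-16)·7 − (-10)·(-5)) + ((-10)·24 − 8·7)| = 114, so the area is 57.
The number of boundary lattice points is Σ gcd(|Δx|,|Δy|) = gcd(24,29) + gcd(6,12) + gcd(18,17) = 1+6+1 = 8.
Pick's theorem gives I = A − B/2 + 1 = 57 − 8/2 + 1 = 54, so the closed region contains I + B = 54 + 8 = 62 lattice points.

62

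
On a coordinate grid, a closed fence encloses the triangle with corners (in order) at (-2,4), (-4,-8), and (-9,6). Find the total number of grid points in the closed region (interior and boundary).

Using the shoelace formula, 2A = |((-2)·(-8) − (-4)·4) + ((-4)·6 − (-9)·(-8)) + ((-9)·4 − (-2)·6)| = 88, so the area is 44.
Along each edge there are gcd(|Δx|,|Δy|)+1 lattice points, so counting each shared vertex once the boundary has gcd(2,12) + gcd(5,14) + gcd(7,2) = 2+1+1 = 4.
Pick's theorem gives I = A − B/2 + 1 = 44 − 4/2 + 1 = 43, so the closed region contains I + B = 43 + 4 = 47 lattice points.

47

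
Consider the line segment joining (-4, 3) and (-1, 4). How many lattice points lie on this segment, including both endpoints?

The number of lattice points on a segment between lattice points is gcd(|Δx|,|Δy|) + 1 = gcd(3,1) + 1 = 1 + 1 = 2.

2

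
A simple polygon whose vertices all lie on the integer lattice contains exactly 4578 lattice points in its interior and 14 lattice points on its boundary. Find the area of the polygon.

By Pick's theorem, A = I + B/2 − 1 = 4578 + 14/2 − 1 = 4584.

4584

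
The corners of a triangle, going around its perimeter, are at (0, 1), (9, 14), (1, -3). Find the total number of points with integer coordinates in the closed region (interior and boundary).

27

By the shoelace formula, twice the signed area is |[0·14 − 9·1] + [9·(-3) − 1·14] + [1·1 − 0·(-3)]| = 49, so the area is 24.5.
Summing gcd(|Δx|,|Δy|) over the edges gives the boundary count: gcd(9,13) + gcd(8,17) + gcd(1,4) = 1+1+1 = 3.
Pick's theorem gives I = A − B/2 + 1 = 24.5 − 3/2 + 1 = 24, so the closed region contains I + B = 24 + 3 = 27 lattice points.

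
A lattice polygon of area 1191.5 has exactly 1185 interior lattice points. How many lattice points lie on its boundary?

Pick's theorem gives A = I + B/2 − 1, so B = 2(A − I + 1) = 2(1191.5 − 1185 + 1) = 15.

15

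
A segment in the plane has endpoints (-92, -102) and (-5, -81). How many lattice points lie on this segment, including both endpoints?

4

The number of lattice points on a segment between lattice points is gcd(|Δx|,|Δy|) + 1 = gcd(87,21) + 1 = 3 + 1 = 4.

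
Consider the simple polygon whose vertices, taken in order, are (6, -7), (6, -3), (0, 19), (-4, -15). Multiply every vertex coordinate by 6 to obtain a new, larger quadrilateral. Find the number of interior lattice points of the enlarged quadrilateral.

The shoelace formula gives twice the area as |[6·(-3) − 6·(-7)] + [6·19 − 0·(-3)] + [0·(-15) − (-4)·19] + [(-4)·(-7) − 6·(-15)]| = 332, so the area is 166.
Summing gcd(|Δx|,|Δy|) over the edges gives the boundary count: gcd(0,4) + gcd(6,22) + gcd(4,34) + gcd(10,8) = 4+2+2+2 = 10.
Scaling by 6 multiplies the area by 6² = 36 (so the new area is 5976) and multiplies the boundary lattice-point count by 6, giving 60.
By Pick's theorem, the interior count of the dilated polygon is 5976 − 60/2 + 1 = 5947.

5947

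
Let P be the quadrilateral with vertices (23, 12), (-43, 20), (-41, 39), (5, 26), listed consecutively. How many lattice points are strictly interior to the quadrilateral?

The shoelace formula gives twice the area as |[23·20 − (-43)·12] + [(-43)·39 − (-41)·20] + [(-41)·26 − 5·39] + [5·12 − 23·26]| = 1680, so the area is 840.
The number of boundary lattice points is Σ gcd(|Δx|,|Δy|) = gcd(66,8) + gcd(2,19) + gcd(46,13) + gcd(18,14) = 2+1+1+2 = 6.
By Pick's theorem A = I + B/2 − 1, so I = 840 − 6/2 + 1 = 838.

838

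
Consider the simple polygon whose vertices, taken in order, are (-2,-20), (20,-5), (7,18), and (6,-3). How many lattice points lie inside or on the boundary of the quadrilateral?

278

Using the shoelace formula, 2A = |[(-2)·(-5) − 20·(-20)] + [20·18 − 7·(-5)] + [7·(-3) − 6·18] + [6·(-20) − (-2)·(-3)]| = 550, so the area is 275.
Summing gcd(|Δx|,|Δy|) over the edges gives the boundary count: gcd(22,15) + gcd(13,23) + gcd(1,21) + gcd(8,17) = 1+1+1+1 = 4.
Pick's theorem gives I = A − B/2 + 1 = 275 − 4/2 + 1 = 274, so the closed region contains I + B = 274 + 4 = 278 lattice points.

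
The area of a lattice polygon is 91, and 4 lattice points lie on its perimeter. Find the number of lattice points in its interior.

90

Pick's theorem A = I + B/2 − 1 rearranges to I = A − B/2 + 1 = 91 − 4/2 + 1 = 90.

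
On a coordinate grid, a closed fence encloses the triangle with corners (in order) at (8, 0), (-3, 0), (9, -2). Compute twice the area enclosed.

22

By the shoelace formula, twice the signed area is |[8·0 − (-3)·0] + [(-3)·(-2) − 9·0] + [9·0 − 8·(-2)]| = 22, so the area is 11.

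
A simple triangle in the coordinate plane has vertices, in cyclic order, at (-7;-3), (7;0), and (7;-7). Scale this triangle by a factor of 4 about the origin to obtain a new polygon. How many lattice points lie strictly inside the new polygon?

The shoelace formula gives twice the area as |((-7)·0 − 7·(-3)) + (7·(-7) − 7·0) + (7·(-3) − (-7)·(-7))| = 98, so the area is 49.
The number of boundary lattice points is Σ gcd(|Δx|,|Δy|) = gcd(14,3) + gcd(0,7) + gcd(14,4) = 1+7+2 = 10.
Scaling by 4 multiplies the area by 4² = 16 (so the new area is 784) and multiplies the boundary lattice-point count by 4, giving 40.
By Pick's theorem, the interior count of the dilated polygon is 784 − 40/2 + 1 = 765.

765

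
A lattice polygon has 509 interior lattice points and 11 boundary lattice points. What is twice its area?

By Pick's theorem, A = I + B/2 − 1 = 509 + 11/2 − 1 = 1027/2.
Hence 2A = 1027.

1027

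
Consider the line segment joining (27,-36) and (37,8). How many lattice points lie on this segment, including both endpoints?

The number of lattice points on a segment between lattice points is gcd(|Δx|,|Δy|) + 1 = gcd(10,44) + 1 = 2 + 1 = 3.

3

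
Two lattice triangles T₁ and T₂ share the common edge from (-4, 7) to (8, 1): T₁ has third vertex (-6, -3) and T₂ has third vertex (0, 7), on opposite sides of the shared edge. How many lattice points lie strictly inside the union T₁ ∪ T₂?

The union is the simple quadrilateral with vertices (-4, 7), (-6, -3), (8, 1), (0, 7) in order.
By the shoelace formula, twice the signed area is |((-4)·(-3) − (-6)·7) + ((-6)·1 − 8·(-3)) + (8·7 − 0·1) + (0·7 − (-4)·7)| = 156, so the area is 78.
Along each edge there are gcd(|Δx|,|Δy|)+1 lattice points, so counting each shared vertex once the boundary has gcd(2,10) + gcd(14,4) + gcd(8,6) + gcd(4,0) = 2+2+2+4 = 10.
By Pick's theorem I = A − B/2 + 1 = 78 − 10/2 + 1 = 74.

74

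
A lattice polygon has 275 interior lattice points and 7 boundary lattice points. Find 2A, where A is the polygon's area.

555

By Pick's theorem, A = I + B/2 − 1 = 275 + 7/2 − 1 = 555/2.
Hence 2A = 555.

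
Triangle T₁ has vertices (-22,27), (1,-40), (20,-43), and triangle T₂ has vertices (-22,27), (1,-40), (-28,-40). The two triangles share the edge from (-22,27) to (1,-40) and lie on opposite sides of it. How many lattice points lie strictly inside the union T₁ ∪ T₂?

The union is the simple quadrilateral with vertices (-22,27), (20,-43), (1,-40), (-28,-40) in order.
The shoelace formula gives twice the area as |[(-22)·(-43) − 20·27] + [20·(-40) − 1·(-43)] + [1·(-40) − (-28)·(-40)] + [(-28)·27 − (-22)·(-40)]| = 3147, so the area is 1573.5.
Summing gcd(|Δx|,|Δy|) over the edges gives the boundary count: gcd(42,70) + gcd(19,3) + gcd(29,0) + gcd(6,67) = 14+1+29+1 = 45.
By Pick's theorem I = A − B/2 + 1 = 1573.5 − 45/2 + 1 = 1552.

1552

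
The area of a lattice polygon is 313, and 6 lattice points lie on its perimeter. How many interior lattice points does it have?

311

From Pick's theorem, I = A − B/2 + 1 = 313 − 6/2 + 1 = 311.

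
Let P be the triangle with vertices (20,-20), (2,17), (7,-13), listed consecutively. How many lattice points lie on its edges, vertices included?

7

The number of boundary lattice points is Σ gcd(|Δx|,|Δy|) = gcd(18,37) + gcd(5,30) + gcd(13,7) = 1+5+1 = 7.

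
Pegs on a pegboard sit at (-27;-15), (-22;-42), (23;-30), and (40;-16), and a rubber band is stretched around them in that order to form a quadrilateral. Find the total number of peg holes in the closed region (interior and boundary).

1119

Using the shoelace formula, 2A = |[(-27)·(-42) − (-22)·(-15)] + [(-22)·(-30) − 23·(-42)] + [23·(-16) − 40·(-30)] + [40·(-15) − (-27)·(-16)]| = 2230, so the area is 1115.
Along each edge there are gcd(|Δx|,|Δy|)+1 lattice points, so counting each shared vertex once the boundary has gcd(5,27) + gcd(45,12) + gcd(17,14) + gcd(67,1) = 1+3+1+1 = 6.
Pick's theorem gives I = A − B/2 + 1 = 1115 − 6/2 + 1 = 1113, so the closed region contains I + B = 1113 + 6 = 1119 lattice points.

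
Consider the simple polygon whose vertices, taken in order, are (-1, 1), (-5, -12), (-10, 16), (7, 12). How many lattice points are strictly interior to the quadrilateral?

The shoelace formula gives twice the area as |[(-1)·(-12) − (-5)·1] + [(-5)·16 − (-10)·(-12)] + [(-10)·12 − 7·16] + [7·1 − (-1)·12]| = 396, so the area is 198.
Along each edge there are gcd(|Δx|,|Δy|)+1 lattice points, so counting each shared vertex once the boundary has gcd(4,13) + gcd(5,28) + gcd(17,4) + gcd(8,11) = 1+1+1+1 = 4.
Pick's theorem gives I = A − B/2 + 1 = 198 − 4/2 + 1 = 197.

197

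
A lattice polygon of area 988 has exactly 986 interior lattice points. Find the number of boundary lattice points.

Pick's theorem gives A = I + B/2 − 1, so B = 2(A − I + 1) = 2(988 − 986 + 1) = 6.

6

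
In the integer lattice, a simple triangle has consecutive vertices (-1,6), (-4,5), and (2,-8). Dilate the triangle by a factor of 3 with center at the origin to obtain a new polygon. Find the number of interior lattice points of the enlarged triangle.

The shoelace formula gives twice the area as |[(-1)·5 − (-4)·6] + [(-4)·(-8) − 2·5] + [2·6 − (-1)·(-8)]| = 45, so the area is 45/2.
Along each edge there are gcd(|Δx|,|Δy|)+1 lattice points, so counting each shared vertex once the boundary has gcd(3,1) + gcd(6,13) + gcd(3,14) = 1+1+1 = 3.
Scaling by 3 multiplies the area by 3² = 9 (so the new area is 405/2) and multiplies the boundary lattice-point count by 3, giving 9.
By Pick's theorem, the interior count of the dilated polygon is 405/2 − 9/2 + 1 = 199.

199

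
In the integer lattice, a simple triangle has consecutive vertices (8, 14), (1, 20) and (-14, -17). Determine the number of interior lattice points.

By the shoelace formula, twice the signed area is |[8·20 − 1·14] + [1·(-17) − (-14)·20] + [(-14)·14 − 8·(-17)]| = 349, so the area is 174.5.
Along each edge there are gcd(|Δx|,|Δy|)+1 lattice points, so counting each shared vertex once the boundary has gcd(7,6) + gcd(15,37) + gcd(22,31) = 1+1+1 = 3.
Pick's theorem gives I = A − B/2 + 1 = 174.5 − 3/2 + 1 = 174.

174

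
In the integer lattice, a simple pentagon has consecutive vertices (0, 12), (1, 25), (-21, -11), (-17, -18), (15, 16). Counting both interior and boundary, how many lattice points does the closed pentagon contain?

Using the shoelace formula, 2A = |[0·25 − 1·12] + [1·(-11) − (-21)·25] + [(-21)·(-18) − (-17)·(-11)] + [(-17)·16 − 15·(-18)] + [15·12 − 0·16]| = 871, so the area is 871/2.
Summing gcd(|Δx|,|Δy|) over the edges gives the boundary count: gcd(1,13) + gcd(22,36) + gcd(4,7) + gcd(32,34) + gcd(15,4) = 1+2+1+2+1 = 7.
Pick's theorem gives I = A − B/2 + 1 = 871/2 − 7/2 + 1 = 433, so the closed region contains I + B = 433 + 7 = 440 lattice points.

440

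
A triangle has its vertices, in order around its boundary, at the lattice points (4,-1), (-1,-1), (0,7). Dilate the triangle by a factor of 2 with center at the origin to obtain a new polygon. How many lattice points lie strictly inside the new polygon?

By the shoelace formula, twice the signed area is |[4·(-1) − (-1)·(-1)] + [(-1)·7 − 0·(-1)] + [0·(-1) − 4·7]| = 40, so the area is 20.
The number of boundary lattice points is Σ gcd(|Δx|,|Δy|) = gcd(5,0) + gcd(1,8) + gcd(4,8) = 5+1+4 = 10.
Scaling by 2 multiplies the area by 2² = 4 (so the new area is 80) and multiplies the boundary lattice-point count by 2, giving 20.
By Pick's theorem, the interior count of the dilated polygon is 80 − 20/2 + 1 = 71.

71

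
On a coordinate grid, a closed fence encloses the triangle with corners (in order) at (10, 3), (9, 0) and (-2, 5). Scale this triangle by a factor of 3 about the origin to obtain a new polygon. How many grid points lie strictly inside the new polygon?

By the shoelace formula, twice the signed area is |[10·0 − 9·3] + [9·5 − (-2)·0] + [(-2)·3 − 10·5]| = 38, so the area is 19.
The number of boundary lattice points is Σ gcd(|Δx|,|Δy|) = gcd(1,3) + gcd(11,5) + gcd(12,2) = 1+1+2 = 4.
Scaling by 3 multiplies the area by 3² = 9 (so the new area is 171) and multiplies the boundary lattice-point count by 3, giving 12.
By Pick's theorem, the interior count of the dilated polygon is 171 − 12/2 + 1 = 166.

166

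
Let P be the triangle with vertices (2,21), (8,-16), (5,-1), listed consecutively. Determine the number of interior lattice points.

By the shoelace formula, twice the signed area is |(2·(-16) − 8·21) + (8·(-1) − 5·(-16)) + (5·21 − 2·(-1))| = 21, so the area is 10.5.
The number of boundary lattice points is Σ gcd(|Δx|,|Δy|) = gcd(6,37) + gcd(3,15) + gcd(3,22) = 1+3+1 = 5.
Pick's theorem gives I = A − B/2 + 1 = 10.5 − 5/2 + 1 = 9.

9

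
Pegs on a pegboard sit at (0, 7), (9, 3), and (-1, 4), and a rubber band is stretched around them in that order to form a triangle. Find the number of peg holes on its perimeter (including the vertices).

The number of boundary lattice points is Σ gcd(|Δx|,|Δy|) = gcd(9,4) + gcd(10,1) + gcd(1,3) = 1+1+1 = 3.

3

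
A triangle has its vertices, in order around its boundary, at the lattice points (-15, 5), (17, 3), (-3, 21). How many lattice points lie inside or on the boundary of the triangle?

273

Using the shoelace formula, 2A = |((-15)·3 − 17·5) + (17·21 − (-3)·3) + ((-3)·5 − (-15)·21)| = 536, so the area is 268.
Along each edge there are gcd(|Δx|,|Δy|)+1 lattice points, so counting each shared vertex once the boundary has gcd(32,2) + gcd(20,18) + gcd(12,16) = 2+2+4 = 8.
Pick's theorem gives I = A − B/2 + 1 = 268 − 8/2 + 1 = 265, so the closed region contains I + B = 265 + 8 = 273 lattice points.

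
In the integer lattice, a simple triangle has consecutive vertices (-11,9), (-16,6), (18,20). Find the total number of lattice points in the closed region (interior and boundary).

The shoelace formula gives twice the area as |((-11)·6 − (-16)·9) + ((-16)·20 − 18·6) + (18·9 − (-11)·20)| = 32, so the area is 16.
The number of boundary lattice points is Σ gcd(|Δx|,|Δy|) = gcd(5,3) + gcd(34,14) + gcd(29,11) = 1+2+1 = 4.
Pick's theorem gives I = A − B/2 + 1 = 16 − 4/2 + 1 = 15, so the closed region contains I + B = 15 + 4 = 19 lattice points.

19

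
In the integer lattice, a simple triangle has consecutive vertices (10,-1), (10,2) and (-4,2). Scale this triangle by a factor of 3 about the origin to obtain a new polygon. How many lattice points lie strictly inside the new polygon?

The shoelace formula gives twice the area as |[10·2 − 10·(-1)] + [10·2 − (-4)·2] + [(-4)·(-1) − 10·2]| = 42, so the area is 21.
Summing gcd(|Δx|,|Δy|) over the edges gives the boundary count: gcd(0,3) + gcd(14,0) + gcd(14,3) = 3+14+1 = 18.
Scaling by 3 multiplies the area by 3² = 9 (so the new area is 189) and multiplies the boundary lattice-point count by 3, giving 54.
By Pick's theorem, the interior count of the dilated polygon is 189 − 54/2 + 1 = 163.

163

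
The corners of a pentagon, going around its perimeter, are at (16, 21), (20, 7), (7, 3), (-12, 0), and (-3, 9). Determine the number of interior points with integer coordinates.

282

By the shoelace formula, twice the signed area is |[16·7 − 20·21] + [20·3 − 7·7] + [7·0 − (-12)·3] + [(-12)·9 − (-3)·0] + [(-3)·21 − 16·9]| = 576, so the area is 288.
Summing gcd(|Δx|,|Δy|) over the edges gives the boundary count: gcd(4,14) + gcd(13,4) + gcd(19,3) + gcd(9,9) + gcd(19,12) = 2+1+1+9+1 = 14.
Pick's theorem gives I = A − B/2 + 1 = 288 − 14/2 + 1 = 282.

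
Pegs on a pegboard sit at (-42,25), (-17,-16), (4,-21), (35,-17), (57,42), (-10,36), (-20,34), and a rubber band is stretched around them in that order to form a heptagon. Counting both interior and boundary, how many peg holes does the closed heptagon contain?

4207

By the shoelace formula, twice the signed area is |((-42)·(-16) − (-17)·25) + ((-17)·(-21) − 4·(-16)) + (4·(-17) − 35·(-21)) + (35·42 − 57·(-17)) + (57·36 − (-10)·42) + ((-10)·34 − (-20)·36) + ((-20)·25 − (-42)·34)| = 8404, so the area is 4202.
Summing gcd(|Δx|,|Δy|) over the edges gives the boundary count: gcd(25,41) + gcd(21,5) + gcd(31,4) + gcd(22,59) + gcd(67,6) + gcd(10,2) + gcd(22,9) = 1+1+1+1+1+2+1 = 8.
Pick's theorem gives I = A − B/2 + 1 = 4202 − 8/2 + 1 = 4199, so the closed region contains I + B = 4199 + 8 = 4207 lattice points.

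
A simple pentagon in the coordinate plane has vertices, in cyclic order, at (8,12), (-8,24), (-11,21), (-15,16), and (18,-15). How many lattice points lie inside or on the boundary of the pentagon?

Using the shoelace formula, 2A = |(8·24 − (-8)·12) + ((-8)·21 − (-11)·24) + ((-11)·16 − (-15)·21) + ((-15)·(-15) − 18·16) + (18·12 − 8·(-15))| = 796, so the area is 398.
Summing gcd(|Δx|,|Δy|) over the edges gives the boundary count: gcd(16,12) + gcd(3,3) + gcd(4,5) + gcd(33,31) + gcd(10,27) = 4+3+1+1+1 = 10.
Pick's theorem gives I = A − B/2 + 1 = 398 − 10/2 + 1 = 394, so the closed region contains I + B = 394 + 10 = 404 lattice points.

404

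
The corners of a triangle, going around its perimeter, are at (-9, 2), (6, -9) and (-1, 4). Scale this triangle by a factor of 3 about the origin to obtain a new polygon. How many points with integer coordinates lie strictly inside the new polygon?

526

By the shoelace formula, twice the signed area is |((-9)·(-9) − 6·2) + (6·4 − (-1)·(-9)) + ((-1)·2 − (-9)·4)| = 118, so the area is 59.
The number of boundary lattice points is Σ gcd(|Δx|,|Δy|) = gcd(15,11) + gcd(7,13) + gcd(8,2) = 1+1+2 = 4.
Scaling by 3 multiplies the area by 3² = 9 (so the new area is 531) and multiplies the boundary lattice-point count by 3, giving 12.
By Pick's theorem, the interior count of the dilated polygon is 531 − 12/2 + 1 = 526.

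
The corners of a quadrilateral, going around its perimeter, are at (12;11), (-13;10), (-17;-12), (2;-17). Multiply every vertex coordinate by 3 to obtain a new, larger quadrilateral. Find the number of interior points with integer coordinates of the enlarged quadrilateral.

5068

Using the shoelace formula, 2A = |[12·10 − (-13)·11] + [(-13)·(-12) − (-17)·10] + [(-17)·(-17) − 2·(-12)] + [2·11 − 12·(-17)]| = 1128, so the area is 564.
Along each edge there are gcd(|Δx|,|Δy|)+1 lattice points, so counting each shared vertex once the boundary has gcd(25,1) + gcd(4,22) + gcd(19,5) + gcd(10,28) = 1+2+1+2 = 6.
Scaling by 3 multiplies the area by 3² = 9 (so the new area is 5076) and multiplies the boundary lattice-point count by 3, giving 18.
By Pick's theorem, the interior count of the dilated polygon is 5076 − 18/2 + 1 = 5068.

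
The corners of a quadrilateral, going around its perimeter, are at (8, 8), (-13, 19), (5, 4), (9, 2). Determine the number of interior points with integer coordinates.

Using the shoelace formula, 2A = |[8·19 − (-13)·8] + [(-13)·4 − 5·19] + [5·2 − 9·4] + [9·8 − 8·2]| = 139, so the area is 69.5.
The number of boundary lattice points is Σ gcd(|Δx|,|Δy|) = gcd(21,11) + gcd(18,15) + gcd(4,2) + gcd(1,6) = 1+3+2+1 = 7.
Pick's theorem gives I = A − B/2 + 1 = 69.5 − 7/2 + 1 = 67.

67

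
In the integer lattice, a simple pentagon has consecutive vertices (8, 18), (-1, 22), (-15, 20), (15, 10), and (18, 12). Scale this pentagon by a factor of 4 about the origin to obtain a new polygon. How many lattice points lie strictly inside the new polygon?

The shoelace formula gives twice the area as |(8·22 − (-1)·18) + ((-1)·20 − (-15)·22) + ((-15)·10 − 15·20) + (15·12 − 18·10) + (18·18 − 8·12)| = 282, so the area is 141.
Summing gcd(|Δx|,|Δy|) over the edges gives the boundary count: gcd(9,4) + gcd(14,2) + gcd(30,10) + gcd(3,2) + gcd(10,6) = 1+2+10+1+2 = 16.
Scaling by 4 multiplies the area by 4² = 16 (so the new area is 2256) and multiplies the boundary lattice-point count by 4, giving 64.
By Pick's theorem, the interior count of the dilated polygon is 2256 − 64/2 + 1 = 2225.

2225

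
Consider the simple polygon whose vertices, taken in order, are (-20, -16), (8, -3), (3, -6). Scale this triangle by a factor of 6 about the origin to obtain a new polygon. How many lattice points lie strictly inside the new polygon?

334

The shoelace formula gives twice the area as |[(-20)·(-3) − 8·(-16)] + [8·(-6) − 3·(-3)] + [3·(-16) − (-20)·(-6)]| = 19, so the area is 9.5.
Summing gcd(|Δx|,|Δy|) over the edges gives the boundary count: gcd(28,13) + gcd(5,3) + gcd(23,10) = 1+1+1 = 3.
Scaling by 6 multiplies the area by 6² = 36 (so the new area is 342) and multiplies the boundary lattice-point count by 6, giving 18.
By Pick's theorem, the interior count of the dilated polygon is 342 − 18/2 + 1 = 334.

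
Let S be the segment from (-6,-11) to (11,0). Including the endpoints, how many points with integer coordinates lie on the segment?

The number of lattice points on a segment between lattice points is gcd(|Δx|,|Δy|) + 1 = gcd(17,11) + 1 = 1 + 1 = 2.

2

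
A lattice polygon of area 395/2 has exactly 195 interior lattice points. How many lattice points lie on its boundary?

Pick's theorem gives A = I + B/2 − 1, so B = 2(A − I + 1) = 2(395/2 − 195 + 1) = 7.

7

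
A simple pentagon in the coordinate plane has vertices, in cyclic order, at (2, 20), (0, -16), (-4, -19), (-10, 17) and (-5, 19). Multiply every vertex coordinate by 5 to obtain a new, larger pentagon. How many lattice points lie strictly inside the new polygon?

7436

The shoelace formula gives twice the area as |(2·(-16) − 0·20) + (0·(-19) − (-4)·(-16)) + ((-4)·17 − (-10)·(-19)) + ((-10)·19 − (-5)·17) + ((-5)·20 − 2·19)| = 597, so the area is 298.5.
The number of boundary lattice points is Σ gcd(|Δx|,|Δy|) = gcd(2,36) + gcd(4,3) + gcd(6,36) + gcd(5,2) + gcd(7,1) = 2+1+6+1+1 = 11.
Scaling by 5 multiplies the area by 5² = 25 (so the new area is 7462.5) and multiplies the boundary lattice-point count by 5, giving 55.
By Pick's theorem, the interior count of the dilated polygon is 7462.5 − 55/2 + 1 = 7436.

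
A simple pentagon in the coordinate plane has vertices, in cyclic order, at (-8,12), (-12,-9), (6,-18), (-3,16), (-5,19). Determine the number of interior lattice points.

The shoelace formula gives twice the area as |((-8)·(-9) − (-12)·12) + ((-12)·(-18) − 6·(-9)) + (6·16 − (-3)·(-18)) + ((-3)·19 − (-5)·16) + ((-5)·12 − (-8)·19)| = 643, so the area is 321.5.
Along each edge there are gcd(|Δx|,|Δy|)+1 lattice points, so counting each shared vertex once the boundary has gcd(4,21) + gcd(18,9) + gcd(9,34) + gcd(2,3) + gcd(3,7) = 1+9+1+1+1 = 13.
By Pick's theorem A = I + B/2 − 1, so I = 321.5 − 13/2 + 1 = 316.

316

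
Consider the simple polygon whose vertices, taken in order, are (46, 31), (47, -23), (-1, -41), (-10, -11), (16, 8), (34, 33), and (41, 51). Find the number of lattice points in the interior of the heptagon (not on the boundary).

2595

Using the shoelace formula, 2A = |(46·(-23) − 47·31) + (47·(-41) − (-1)·(-23)) + ((-1)·(-11) − (-10)·(-41)) + ((-10)·8 − 16·(-11)) + (16·33 − 34·8) + (34·51 − 41·33) + (41·31 − 46·51)| = 5206, so the area is 2603.
Summing gcd(|Δx|,|Δy|) over the edges gives the boundary count: gcd(1,54) + gcd(48,18) + gcd(9,30) + gcd(26,19) + gcd(18,25) + gcd(7,18) + gcd(5,20) = 1+6+3+1+1+1+5 = 18.
Pick's theorem gives I = A − B/2 + 1 = 2603 − 18/2 + 1 = 2595.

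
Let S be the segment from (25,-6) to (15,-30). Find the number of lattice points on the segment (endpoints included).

The number of lattice points on a segment between lattice points is gcd(|Δx|,|Δy|) + 1 = gcd(10,24) + 1 = 2 + 1 = 3.

3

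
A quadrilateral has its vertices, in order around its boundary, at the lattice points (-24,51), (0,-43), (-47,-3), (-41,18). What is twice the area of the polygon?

By the shoelace formula, twice the signed area is |[(-24)·(-43) − 0·51] + [0·(-3) − (-47)·(-43)] + [(-47)·18 − (-41)·(-3)] + [(-41)·51 − (-24)·18]| = 3617, so the area is 1808.5.

3617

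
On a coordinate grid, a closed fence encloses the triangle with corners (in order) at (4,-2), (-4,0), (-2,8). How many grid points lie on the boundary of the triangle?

6

Along each edge there are gcd(|Δx|,|Δy|)+1 lattice points, so counting each shared vertex once the boundary has gcd(8,2) + gcd(2,8) + gcd(6,10) = 2+2+2 = 6.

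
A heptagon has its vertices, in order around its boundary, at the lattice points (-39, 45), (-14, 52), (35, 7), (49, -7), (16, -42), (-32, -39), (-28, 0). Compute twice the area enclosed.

By the shoelace formula, twice the signed area is |[(-39)·52 − (-14)·45] + [(-14)·7 − 35·52] + [35·(-7) − 49·7] + [49·(-42) − 16·(-7)] + [16·(-39) − (-32)·(-42)] + [(-32)·0 − (-28)·(-39)] + [(-28)·45 − (-39)·0]| = 10170, so the area is 5085.

10170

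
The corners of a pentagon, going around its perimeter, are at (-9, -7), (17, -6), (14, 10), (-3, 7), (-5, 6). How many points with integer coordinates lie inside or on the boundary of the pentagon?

By the shoelace formula, twice the signed area is |((-9)·(-6) − 17·(-7)) + (17·10 − 14·(-6)) + (14·7 − (-3)·10) + ((-3)·6 − (-5)·7) + ((-5)·(-7) − (-9)·6)| = 661, so the area is 661/2.
Along each edge there are gcd(|Δx|,|Δy|)+1 lattice points, so counting each shared vertex once the boundary has gcd(26,1) + gcd(3,16) + gcd(17,3) + gcd(2,1) + gcd(4,13) = 1+1+1+1+1 = 5.
Pick's theorem gives I = A − B/2 + 1 = 661/2 − 5/2 + 1 = 329, so the closed region contains I + B = 329 + 5 = 334 lattice points.

334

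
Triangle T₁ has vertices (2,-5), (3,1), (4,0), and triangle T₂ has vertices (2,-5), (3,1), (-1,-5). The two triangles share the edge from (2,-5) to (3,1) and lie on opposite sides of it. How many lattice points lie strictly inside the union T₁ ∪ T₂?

10

The union is the simple quadrilateral with vertices (2,-5), (4,0), (3,1), (-1,-5) in order.
The shoelace formula gives twice the area as |(2·0 − 4·(-5)) + (4·1 − 3·0) + (3·(-5) − (-1)·1) + ((-1)·(-5) − 2·(-5))| = 25, so the area is 25/2.
The number of boundary lattice points is Σ gcd(|Δx|,|Δy|) = gcd(2,5) + gcd(1,1) + gcd(4,6) + gcd(3,0) = 1+1+2+3 = 7.
By Pick's theorem I = A − B/2 + 1 = 25/2 − 7/2 + 1 = 10.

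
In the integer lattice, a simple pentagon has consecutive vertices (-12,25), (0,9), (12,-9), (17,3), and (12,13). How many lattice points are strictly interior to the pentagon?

Using the shoelace formula, 2A = |((-12)·9 − 0·25) + (0·(-9) − 12·9) + (12·3 − 17·(-9)) + (17·13 − 12·3) + (12·25 − (-12)·13)| = 614, so the area is 307.
Along each edge there are gcd(|Δx|,|Δy|)+1 lattice points, so counting each shared vertex once the boundary has gcd(12,16) + gcd(12,18) + gcd(5,12) + gcd(5,10) + gcd(24,12) = 4+6+1+5+12 = 28.
By Pick's theorem A = I + B/2 − 1, so I = 307 − 28/2 + 1 = 294.

294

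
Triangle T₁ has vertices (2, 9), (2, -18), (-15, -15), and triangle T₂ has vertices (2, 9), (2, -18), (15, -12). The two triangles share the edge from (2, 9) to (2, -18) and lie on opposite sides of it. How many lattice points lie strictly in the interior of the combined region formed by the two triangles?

404

The union is the simple quadrilateral with vertices (2, 9), (-15, -15), (2, -18), (15, -12) in order.
The shoelace formula gives twice the area as |(2·(-15) − (-15)·9) + ((-15)·(-18) − 2·(-15)) + (2·(-12) − 15·(-18)) + (15·9 − 2·(-12))| = 810, so the area is 405.
Along each edge there are gcd(|Δx|,|Δy|)+1 lattice points, so counting each shared vertex once the boundary has gcd(17,24) + gcd(17,3) + gcd(13,6) + gcd(13,21) = 1+1+1+1 = 4.
By Pick's theorem I = A − B/2 + 1 = 405 − 4/2 + 1 = 404.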